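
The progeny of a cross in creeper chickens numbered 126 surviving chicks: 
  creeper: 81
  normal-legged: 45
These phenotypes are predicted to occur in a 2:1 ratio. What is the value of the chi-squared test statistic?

Expected counts for N = 126 under a 2:1 ratio (total parts = 3):
  creeper: 126 × 2/3 = 84
  normal-legged: 126 × 1/3 = 42
χ² = Σ (O − E)² / E
  creeper: (81 − 84)² / 84 = 0.1071
  normal-legged: (45 − 42)² / 42 = 0.2143
χ² = 0.1071 + 0.2143 = 0.3214 ≈ 0.321

0.321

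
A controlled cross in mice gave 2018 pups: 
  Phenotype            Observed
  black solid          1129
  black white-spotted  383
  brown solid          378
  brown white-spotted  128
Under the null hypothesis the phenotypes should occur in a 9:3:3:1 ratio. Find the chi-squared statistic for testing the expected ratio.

0.118

The 9:3:3:1 ratio has 16 parts, so with N = 2018 the expected counts are:
  black solid: 2018 × 9/16 = 1135.125
  black white-spotted: 2018 × 3/16 = 378.375
  brown solid: 2018 × 3/16 = 378.375
  brown white-spotted: 2018 × 1/16 = 126.125
χ² = Σ (O − E)² / E
  black solid: (1129 − 1135.125)² / 1135.125 = 0.0330
  black white-spotted: (383 − 378.375)² / 378.375 = 0.0565
  brown solid: (378 − 378.375)² / 378.375 = 0.0004
  brown white-spotted: (128 − 126.125)² / 126.125 = 0.0279
χ² = 0.0330 + 0.0565 + 0.0004 + 0.0279 = 0.1178 ≈ 0.118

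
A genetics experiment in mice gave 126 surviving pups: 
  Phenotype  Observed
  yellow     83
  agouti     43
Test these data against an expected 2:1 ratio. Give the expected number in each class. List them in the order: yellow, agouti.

Under the 2:1 hypothesis (Σ ratio = 3, N = 126):
  yellow: 126 × 2/3 = 84
  agouti: 126 × 1/3 = 42

84, 42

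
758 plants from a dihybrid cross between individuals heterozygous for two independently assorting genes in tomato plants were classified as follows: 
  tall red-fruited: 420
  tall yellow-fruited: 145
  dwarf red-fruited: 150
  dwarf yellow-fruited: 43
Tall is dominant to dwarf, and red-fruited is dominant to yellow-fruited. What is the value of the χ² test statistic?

A dihybrid F₂ with independent assortment and complete dominance at both loci gives a 9:3:3:1 phenotypic ratio.
Under the 9:3:3:1 hypothesis (Σ ratio = 16, N = 758):
  tall red-fruited: 758 × 9/16 = 426.375
  tall yellow-fruited: 758 × 3/16 = 142.125
  dwarf red-fruited: 758 × 3/16 = 142.125
  dwarf yellow-fruited: 758 × 1/16 = 47.375
χ² = Σ (O − E)² / E
  tall red-fruited: (420 − 426.375)² / 426.375 = 0.0953
  tall yellow-fruited: (145 − 142.125)² / 142.125 = 0.0582
  dwarf red-fruited: (150 − 142.125)² / 142.125 = 0.4363
  dwarf yellow-fruited: (43 − 47.375)² / 47.375 = 0.4040
χ² = 0.0953 + 0.0582 + 0.4363 + 0.4040 = 0.9938 ≈ 0.994

0.994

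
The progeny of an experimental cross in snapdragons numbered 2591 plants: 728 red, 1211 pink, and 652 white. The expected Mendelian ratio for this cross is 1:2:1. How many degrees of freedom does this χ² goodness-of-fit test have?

2

A goodness-of-fit test with 3 phenotype classes has df = 3 − 1 = 2.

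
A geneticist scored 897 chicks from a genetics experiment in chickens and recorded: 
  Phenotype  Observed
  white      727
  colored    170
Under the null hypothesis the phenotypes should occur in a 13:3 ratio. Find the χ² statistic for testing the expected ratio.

0.024

Total ratio parts = 16. Expected numbers out of 897:
  white: 897 × 13/16 = 728.8125
  colored: 897 × 3/16 = 168.1875
χ² = Σ (O − E)² / E
  white: (727 − 728.8125)² / 728.8125 = 0.0045
  colored: (170 − 168.1875)² / 168.1875 = 0.0195
χ² = 0.0045 + 0.0195 = 0.024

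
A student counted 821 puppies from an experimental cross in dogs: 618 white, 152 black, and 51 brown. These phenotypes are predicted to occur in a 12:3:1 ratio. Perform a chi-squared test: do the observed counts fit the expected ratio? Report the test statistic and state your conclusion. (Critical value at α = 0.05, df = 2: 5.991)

Under the 12:3:1 hypothesis (Σ ratio = 16, N = 821):
  white: 821 × 12/16 = 615.75
  black: 821 × 3/16 = 153.9375
  brown: 821 × 1/16 = 51.3125
χ² = Σ (O − E)² / E
  white: (618 − 615.75)² / 615.75 = 0.0082
  black: (152 − 153.9375)² / 153.9375 = 0.0244
  brown: (51 − 51.3125)² / 51.3125 = 0.0019
χ² = 0.0082 + 0.0244 + 0.0019 = 0.0345 ≈ 0.035
Degrees of freedom = 3 − 1 = 2; critical value at α = 0.05 is 5.991.
Since 0.035 < 5.991, we fail to reject the null hypothesis — the data are consistent with the 12:3:1 ratio.

0.035; consistent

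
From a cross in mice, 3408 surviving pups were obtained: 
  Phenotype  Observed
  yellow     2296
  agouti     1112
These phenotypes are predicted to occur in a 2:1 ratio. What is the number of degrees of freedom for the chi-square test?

A goodness-of-fit test with 2 phenotype classes has df = 2 − 1 = 1.

1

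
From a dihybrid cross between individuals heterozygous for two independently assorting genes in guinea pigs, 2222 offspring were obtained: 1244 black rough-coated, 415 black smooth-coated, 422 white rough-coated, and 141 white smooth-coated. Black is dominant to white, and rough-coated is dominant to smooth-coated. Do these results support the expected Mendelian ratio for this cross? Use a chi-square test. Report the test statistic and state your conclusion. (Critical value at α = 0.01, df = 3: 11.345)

0.136; consistent

A dihybrid F₂ with independent assortment and complete dominance at both loci gives a 9:3:3:1 phenotypic ratio.
The 9:3:3:1 ratio has 16 parts, so with N = 2222 the expected counts are:
  black rough-coated: 2222 × 9/16 = 1249.875
  black smooth-coated: 2222 × 3/16 = 416.625
  white rough-coated: 2222 × 3/16 = 416.625
  white smooth-coated: 2222 × 1/16 = 138.875
χ² = Σ (O − E)² / E
  black rough-coated: (1244 − 1249.875)² / 1249.875 = 0.0276
  black smooth-coated: (415 − 416.625)² / 416.625 = 0.0063
  white rough-coated: (422 − 416.625)² / 416.625 = 0.0693
  white smooth-coated: (141 − 138.875)² / 138.875 = 0.0325
χ² = 0.0276 + 0.0063 + 0.0693 + 0.0325 = 0.1357 ≈ 0.136
Degrees of freedom = 4 − 1 = 3; critical value at α = 0.01 is 11.345.
Since 0.136 < 11.345, we fail to reject the null hypothesis — the data are consistent with the 9:3:3:1 ratio.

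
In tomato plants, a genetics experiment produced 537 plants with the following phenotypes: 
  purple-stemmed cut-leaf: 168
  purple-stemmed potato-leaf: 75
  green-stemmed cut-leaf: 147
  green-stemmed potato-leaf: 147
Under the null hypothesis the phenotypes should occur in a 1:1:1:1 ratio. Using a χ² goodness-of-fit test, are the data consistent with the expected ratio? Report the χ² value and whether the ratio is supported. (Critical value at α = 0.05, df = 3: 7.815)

The 1:1:1:1 ratio has 4 parts, so with N = 537 the expected counts are:
  purple-stemmed cut-leaf: 537 × 1/4 = 134.25
  purple-stemmed potato-leaf: 537 × 1/4 = 134.25
  green-stemmed cut-leaf: 537 × 1/4 = 134.25
  green-stemmed potato-leaf: 537 × 1/4 = 134.25
χ² = Σ (O − E)² / E
  purple-stemmed cut-leaf: (168 − 134.25)² / 134.25 = 8.4846
  purple-stemmed potato-leaf: (75 − 134.25)² / 134.25 = 26.1494
  green-stemmed cut-leaf: (147 − 134.25)² / 134.25 = 1.2109
  green-stemmed potato-leaf: (147 − 134.25)² / 134.25 = 1.2109
χ² = 8.4846 + 26.1494 + 1.2109 + 1.2109 = 37.0558 ≈ 37.056
Degrees of freedom = 4 − 1 = 3; critical value at α = 0.05 is 7.815.
Since 37.056 > 7.815, we reject the null hypothesis — the data do not fit the 1:1:1:1 ratio.

37.056; not consistent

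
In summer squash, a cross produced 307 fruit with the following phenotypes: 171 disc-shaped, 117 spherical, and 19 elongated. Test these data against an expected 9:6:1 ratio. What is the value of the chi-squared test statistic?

Under the 9:6:1 hypothesis (Σ ratio = 16, N = 307):
  disc-shaped: 307 × 9/16 = 172.6875
  spherical: 307 × 6/16 = 115.125
  elongated: 307 × 1/16 = 19.1875
χ² = Σ (O − E)² / E
  disc-shaped: (171 − 172.6875)² / 172.6875 = 0.0165
  spherical: (117 − 115.125)² / 115.125 = 0.0305
  elongated: (19 − 19.1875)² / 19.1875 = 0.0018
χ² = 0.0165 + 0.0305 + 0.0018 = 0.0488 ≈ 0.049

0.049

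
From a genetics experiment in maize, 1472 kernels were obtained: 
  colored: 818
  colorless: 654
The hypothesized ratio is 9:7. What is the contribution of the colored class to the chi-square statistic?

0.121

Expected counts for N = 1472 under a 9:7 ratio (total parts = 16):
  colored: 1472 × 9/16 = 828
  colorless: 1472 × 7/16 = 644
Contribution of colored: (818 − 828)² / 828 = 0.1208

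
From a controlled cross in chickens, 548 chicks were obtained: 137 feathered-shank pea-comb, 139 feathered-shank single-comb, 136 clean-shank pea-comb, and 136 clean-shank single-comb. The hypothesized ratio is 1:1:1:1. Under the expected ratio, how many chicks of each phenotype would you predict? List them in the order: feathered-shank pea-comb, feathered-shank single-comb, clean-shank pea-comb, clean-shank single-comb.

137, 137, 137, 137

Expected counts for N = 548 under a 1:1:1:1 ratio (total parts = 4):
  feathered-shank pea-comb: 548 × 1/4 = 137
  feathered-shank single-comb: 548 × 1/4 = 137
  clean-shank pea-comb: 548 × 1/4 = 137
  clean-shank single-comb: 548 × 1/4 = 137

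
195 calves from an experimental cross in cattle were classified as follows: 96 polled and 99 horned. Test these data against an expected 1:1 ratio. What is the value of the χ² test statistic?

Expected counts for N = 195 under a 1:1 ratio (total parts = 2):
  polled: 195 × 1/2 = 97.5
  horned: 195 × 1/2 = 97.5
χ² = Σ (O − E)² / E
  polled: (96 − 97.5)² / 97.5 = 0.0231
  horned: (99 − 97.5)² / 97.5 = 0.0231
χ² = 0.0231 + 0.0231 = 0.0462 ≈ 0.046

0.046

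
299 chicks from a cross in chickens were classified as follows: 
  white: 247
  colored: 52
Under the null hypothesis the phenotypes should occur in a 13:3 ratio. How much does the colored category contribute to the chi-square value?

Expected counts for N = 299 under a 13:3 ratio (total parts = 16):
  white: 299 × 13/16 = 242.9375
  colored: 299 × 3/16 = 56.0625
Contribution of colored: (52 − 56.0625)² / 56.0625 = 0.2944

0.294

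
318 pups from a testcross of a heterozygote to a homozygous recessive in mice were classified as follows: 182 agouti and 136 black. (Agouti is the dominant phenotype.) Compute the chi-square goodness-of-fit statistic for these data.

A testcross of a heterozygote (Aa × aa) gives a 1:1 phenotypic ratio.
Expected counts for N = 318 under a 1:1 ratio (total parts = 2):
  agouti: 318 × 1/2 = 159
  black: 318 × 1/2 = 159
χ² = Σ (O − E)² / E
  agouti: (182 − 159)² / 159 = 3.3270
  black: (136 − 159)² / 159 = 3.3270
χ² = 3.3270 + 3.3270 = 6.654

6.654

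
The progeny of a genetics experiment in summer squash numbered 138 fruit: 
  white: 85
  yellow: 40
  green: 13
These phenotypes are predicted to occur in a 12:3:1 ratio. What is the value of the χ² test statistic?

13.237

Under the 12:3:1 hypothesis (Σ ratio = 16, N = 138):
  white: 138 × 12/16 = 103.5
  yellow: 138 × 3/16 = 25.875
  green: 138 × 1/16 = 8.625
χ² = Σ (O − E)² / E
  white: (85 − 103.5)² / 103.5 = 3.3068
  yellow: (40 − 25.875)² / 25.875 = 7.7107
  green: (13 − 8.625)² / 8.625 = 2.2192
χ² = 3.3068 + 7.7107 + 2.2192 = 13.2367 ≈ 13.237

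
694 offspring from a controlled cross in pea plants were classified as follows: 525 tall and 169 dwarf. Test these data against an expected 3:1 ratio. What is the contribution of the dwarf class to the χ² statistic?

Under the 3:1 hypothesis (Σ ratio = 4, N = 694):
  tall: 694 × 3/4 = 520.5
  dwarf: 694 × 1/4 = 173.5
Contribution of dwarf: (169 − 173.5)² / 173.5 = 0.1167

0.117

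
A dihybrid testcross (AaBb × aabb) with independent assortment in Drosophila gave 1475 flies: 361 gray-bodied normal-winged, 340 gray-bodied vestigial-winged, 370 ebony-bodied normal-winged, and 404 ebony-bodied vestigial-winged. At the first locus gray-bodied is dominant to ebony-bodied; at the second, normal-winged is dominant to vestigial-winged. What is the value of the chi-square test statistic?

5.778

A dihybrid testcross with independent assortment gives a 1:1:1:1 ratio.
Expected counts for N = 1475 under a 1:1:1:1 ratio (total parts = 4):
  gray-bodied normal-winged: 1475 × 1/4 = 368.75
  gray-bodied vestigial-winged: 1475 × 1/4 = 368.75
  ebony-bodied normal-winged: 1475 × 1/4 = 368.75
  ebony-bodied vestigial-winged: 1475 × 1/4 = 368.75
χ² = Σ (O − E)² / E
  gray-bodied normal-winged: (361 − 368.75)² / 368.75 = 0.1629
  gray-bodied vestigial-winged: (340 − 368.75)² / 368.75 = 2.2415
  ebony-bodied normal-winged: (370 − 368.75)² / 368.75 = 0.0042
  ebony-bodied vestigial-winged: (404 − 368.75)² / 368.75 = 3.3697
χ² = 0.1629 + 2.2415 + 0.0042 + 3.3697 = 5.7783 ≈ 5.778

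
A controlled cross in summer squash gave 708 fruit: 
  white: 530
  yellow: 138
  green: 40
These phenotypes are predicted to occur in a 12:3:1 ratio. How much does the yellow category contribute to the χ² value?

Expected counts for N = 708 under a 12:3:1 ratio (total parts = 16):
  white: 708 × 12/16 = 531
  yellow: 708 × 3/16 = 132.75
  green: 708 × 1/16 = 44.25
Contribution of yellow: (138 − 132.75)² / 132.75 = 0.2076

0.208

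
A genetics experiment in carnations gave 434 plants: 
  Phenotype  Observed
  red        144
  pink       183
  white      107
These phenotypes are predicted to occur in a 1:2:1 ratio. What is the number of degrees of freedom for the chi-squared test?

A goodness-of-fit test with 3 phenotype classes has df = 3 − 1 = 2.

2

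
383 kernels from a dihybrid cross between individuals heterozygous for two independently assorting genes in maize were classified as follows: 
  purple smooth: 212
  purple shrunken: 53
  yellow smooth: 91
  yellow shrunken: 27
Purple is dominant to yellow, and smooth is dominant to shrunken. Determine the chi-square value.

A dihybrid F₂ with independent assortment and complete dominance at both loci gives a 9:3:3:1 phenotypic ratio.
Under the 9:3:3:1 hypothesis (Σ ratio = 16, N = 383):
  purple smooth: 383 × 9/16 = 215.4375
  purple shrunken: 383 × 3/16 = 71.8125
  yellow smooth: 383 × 3/16 = 71.8125
  yellow shrunken: 383 × 1/16 = 23.9375
χ² = Σ (O − E)² / E
  purple smooth: (212 − 215.4375)² / 215.4375 = 0.0548
  purple shrunken: (53 − 71.8125)² / 71.8125 = 4.9283
  yellow smooth: (91 − 71.8125)² / 71.8125 = 5.1267
  yellow shrunken: (27 − 23.9375)² / 23.9375 = 0.3918
χ² = 0.0548 + 4.9283 + 5.1267 + 0.3918 = 10.5016 ≈ 10.502

10.502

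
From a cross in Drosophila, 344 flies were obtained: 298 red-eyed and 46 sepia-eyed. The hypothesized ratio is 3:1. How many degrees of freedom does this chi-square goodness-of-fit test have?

A goodness-of-fit test with 2 phenotype classes has df = 2 − 1 = 1.

1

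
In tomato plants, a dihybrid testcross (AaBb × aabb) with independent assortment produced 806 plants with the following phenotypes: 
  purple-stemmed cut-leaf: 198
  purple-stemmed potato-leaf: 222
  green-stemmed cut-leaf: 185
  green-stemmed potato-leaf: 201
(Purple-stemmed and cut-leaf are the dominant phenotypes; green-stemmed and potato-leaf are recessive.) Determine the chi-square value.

A dihybrid testcross with independent assortment gives a 1:1:1:1 ratio.
Under the 1:1:1:1 hypothesis (Σ ratio = 4, N = 806):
  purple-stemmed cut-leaf: 806 × 1/4 = 201.5
  purple-stemmed potato-leaf: 806 × 1/4 = 201.5
  green-stemmed cut-leaf: 806 × 1/4 = 201.5
  green-stemmed potato-leaf: 806 × 1/4 = 201.5
χ² = Σ (O − E)² / E
  purple-stemmed cut-leaf: (198 − 201.5)² / 201.5 = 0.0608
  purple-stemmed potato-leaf: (222 − 201.5)² / 201.5 = 2.0856
  green-stemmed cut-leaf: (185 − 201.5)² / 201.5 = 1.3511
  green-stemmed potato-leaf: (201 − 201.5)² / 201.5 = 0.0012
χ² = 0.0608 + 2.0856 + 1.3511 + 0.0012 = 3.4987 ≈ 3.499

3.499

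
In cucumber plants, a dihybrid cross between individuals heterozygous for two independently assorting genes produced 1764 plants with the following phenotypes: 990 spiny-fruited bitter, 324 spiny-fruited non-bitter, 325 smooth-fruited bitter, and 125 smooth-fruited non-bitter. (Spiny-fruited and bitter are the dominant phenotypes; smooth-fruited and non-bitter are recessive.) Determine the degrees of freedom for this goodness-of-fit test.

3

A dihybrid F₂ with independent assortment and complete dominance at both loci gives a 9:3:3:1 phenotypic ratio.
A goodness-of-fit test with 4 phenotype classes has df = 4 − 1 = 3.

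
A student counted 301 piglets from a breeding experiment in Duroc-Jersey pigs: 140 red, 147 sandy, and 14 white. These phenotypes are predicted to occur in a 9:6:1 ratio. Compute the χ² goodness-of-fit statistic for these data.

16.623

Expected counts for N = 301 under a 9:6:1 ratio (total parts = 16):
  red: 301 × 9/16 = 169.3125
  sandy: 301 × 6/16 = 112.875
  white: 301 × 1/16 = 18.8125
χ² = Σ (O − E)² / E
  red: (140 − 169.3125)² / 169.3125 = 5.0748
  sandy: (147 − 112.875)² / 112.875 = 10.3169
  white: (14 − 18.8125)² / 18.8125 = 1.2311
χ² = 5.0748 + 10.3169 + 1.2311 = 16.6228 ≈ 16.623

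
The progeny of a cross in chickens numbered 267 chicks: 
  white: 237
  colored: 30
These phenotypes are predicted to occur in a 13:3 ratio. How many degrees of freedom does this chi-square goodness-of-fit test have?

1

A goodness-of-fit test with 2 phenotype classes has df = 2 − 1 = 1.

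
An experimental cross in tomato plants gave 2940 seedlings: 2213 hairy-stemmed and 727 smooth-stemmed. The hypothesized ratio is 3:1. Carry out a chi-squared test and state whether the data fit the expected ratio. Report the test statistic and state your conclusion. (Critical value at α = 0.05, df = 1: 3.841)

0.116; consistent

Total ratio parts = 4. Expected numbers out of 2940:
  hairy-stemmed: 2940 × 3/4 = 2205
  smooth-stemmed: 2940 × 1/4 = 735
χ² = Σ (O − E)² / E
  hairy-stemmed: (2213 − 2205)² / 2205 = 0.0290
  smooth-stemmed: (727 − 735)² / 735 = 0.0871
χ² = 0.0290 + 0.0871 = 0.1161 ≈ 0.116
Degrees of freedom = 2 − 1 = 1; critical value at α = 0.05 is 3.841.
Since 0.116 < 3.841, we fail to reject the null hypothesis — the data are consistent with the 3:1 ratio.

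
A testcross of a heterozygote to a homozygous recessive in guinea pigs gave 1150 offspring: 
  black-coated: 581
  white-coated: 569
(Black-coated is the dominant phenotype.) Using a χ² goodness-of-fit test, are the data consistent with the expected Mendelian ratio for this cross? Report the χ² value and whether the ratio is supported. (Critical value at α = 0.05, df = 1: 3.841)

A testcross of a heterozygote (Aa × aa) gives a 1:1 phenotypic ratio.
Total ratio parts = 2. Expected numbers out of 1150:
  black-coated: 1150 × 1/2 = 575
  white-coated: 1150 × 1/2 = 575
χ² = Σ (O − E)² / E
  black-coated: (581 − 575)² / 575 = 0.0626
  white-coated: (569 − 575)² / 575 = 0.0626
χ² = 0.0626 + 0.0626 = 0.1252 ≈ 0.125
Degrees of freedom = 2 − 1 = 1; critical value at α = 0.05 is 3.841.
Since 0.125 < 3.841, we fail to reject the null hypothesis — the data are consistent with the 1:1 ratio.

0.125; consistent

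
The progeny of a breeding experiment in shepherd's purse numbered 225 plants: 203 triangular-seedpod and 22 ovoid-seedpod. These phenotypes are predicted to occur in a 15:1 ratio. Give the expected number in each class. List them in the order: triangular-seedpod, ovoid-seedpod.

210.9375, 14.0625

Under the 15:1 hypothesis (Σ ratio = 16, N = 225):
  triangular-seedpod: 225 × 15/16 = 210.9375
  ovoid-seedpod: 225 × 1/16 = 14.0625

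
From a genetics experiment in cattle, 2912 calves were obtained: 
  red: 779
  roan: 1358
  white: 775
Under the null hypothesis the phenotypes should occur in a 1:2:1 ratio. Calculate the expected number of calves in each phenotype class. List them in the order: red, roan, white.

728, 1456, 728

Expected counts for N = 2912 under a 1:2:1 ratio (total parts = 4):
  red: 2912 × 1/4 = 728
  roan: 2912 × 2/4 = 1456
  white: 2912 × 1/4 = 728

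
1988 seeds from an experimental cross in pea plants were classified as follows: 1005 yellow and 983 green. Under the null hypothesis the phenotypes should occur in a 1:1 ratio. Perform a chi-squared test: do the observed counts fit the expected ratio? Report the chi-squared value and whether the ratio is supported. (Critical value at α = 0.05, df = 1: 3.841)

0.243; consistent

Expected counts for N = 1988 under a 1:1 ratio (total parts = 2):
  yellow: 1988 × 1/2 = 994
  green: 1988 × 1/2 = 994
χ² = Σ (O − E)² / E
  yellow: (1005 − 994)² / 994 = 0.1217
  green: (983 − 994)² / 994 = 0.1217
χ² = 0.1217 + 0.1217 = 0.2434 ≈ 0.243
Degrees of freedom = 2 − 1 = 1; critical value at α = 0.05 is 3.841.
Since 0.243 < 3.841, we fail to reject the null hypothesis — the data are consistent with the 1:1 ratio.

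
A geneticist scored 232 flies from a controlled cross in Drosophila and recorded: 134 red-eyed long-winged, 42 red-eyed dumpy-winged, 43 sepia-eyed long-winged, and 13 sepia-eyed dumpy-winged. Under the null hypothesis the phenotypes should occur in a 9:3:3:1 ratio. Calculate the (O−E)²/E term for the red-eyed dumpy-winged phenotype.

Under the 9:3:3:1 hypothesis (Σ ratio = 16, N = 232):
  red-eyed long-winged: 232 × 9/16 = 130.5
  red-eyed dumpy-winged: 232 × 3/16 = 43.5
  sepia-eyed long-winged: 232 × 3/16 = 43.5
  sepia-eyed dumpy-winged: 232 × 1/16 = 14.5
Contribution of red-eyed dumpy-winged: (42 − 43.5)² / 43.5 = 0.0517

0.052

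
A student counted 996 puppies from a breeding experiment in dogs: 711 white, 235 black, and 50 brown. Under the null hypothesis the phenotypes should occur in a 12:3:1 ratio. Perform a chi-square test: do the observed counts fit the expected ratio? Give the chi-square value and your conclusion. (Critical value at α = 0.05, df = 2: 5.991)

Total ratio parts = 16. Expected numbers out of 996:
  white: 996 × 12/16 = 747
  black: 996 × 3/16 = 186.75
  brown: 996 × 1/16 = 62.25
χ² = Σ (O − E)² / E
  white: (711 − 747)² / 747 = 1.7349
  black: (235 − 186.75)² / 186.75 = 12.4662
  brown: (50 − 62.25)² / 62.25 = 2.4106
χ² = 1.7349 + 12.4662 + 2.4106 = 16.6117 ≈ 16.612
Degrees of freedom = 3 − 1 = 2; critical value at α = 0.05 is 5.991.
Since 16.612 > 5.991, we reject the null hypothesis — the data do not fit the 12:3:1 ratio.

16.612; not consistent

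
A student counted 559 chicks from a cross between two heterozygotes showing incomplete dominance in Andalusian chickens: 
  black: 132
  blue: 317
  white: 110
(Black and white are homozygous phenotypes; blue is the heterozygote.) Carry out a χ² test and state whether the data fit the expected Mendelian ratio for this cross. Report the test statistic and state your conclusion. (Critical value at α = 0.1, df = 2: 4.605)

11.794; not consistent

With incomplete dominance, a heterozygote × heterozygote cross gives a 1:2:1 phenotypic ratio.
Total ratio parts = 4. Expected numbers out of 559:
  black: 559 × 1/4 = 139.75
  blue: 559 × 2/4 = 279.5
  white: 559 × 1/4 = 139.75
χ² = Σ (O − E)² / E
  black: (132 − 139.75)² / 139.75 = 0.4298
  blue: (317 − 279.5)² / 279.5 = 5.0313
  white: (110 − 139.75)² / 139.75 = 6.3332
χ² = 0.4298 + 5.0313 + 6.3332 = 11.7943 ≈ 11.794
Degrees of freedom = 3 − 1 = 2; critical value at α = 0.1 is 4.605.
Since 11.794 > 4.605, we reject the null hypothesis — the data do not fit the 1:2:1 ratio.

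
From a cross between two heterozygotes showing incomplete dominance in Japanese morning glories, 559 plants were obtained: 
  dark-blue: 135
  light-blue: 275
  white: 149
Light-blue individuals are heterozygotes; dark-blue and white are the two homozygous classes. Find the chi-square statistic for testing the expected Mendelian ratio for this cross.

With incomplete dominance, a heterozygote × heterozygote cross gives a 1:2:1 phenotypic ratio.
Total ratio parts = 4. Expected numbers out of 559:
  dark-blue: 559 × 1/4 = 139.75
  light-blue: 559 × 2/4 = 279.5
  white: 559 × 1/4 = 139.75
χ² = Σ (O − E)² / E
  dark-blue: (135 − 139.75)² / 139.75 = 0.1614
  light-blue: (275 − 279.5)² / 279.5 = 0.0725
  white: (149 − 139.75)² / 139.75 = 0.6123
χ² = 0.1614 + 0.0725 + 0.6123 = 0.8462 ≈ 0.846

0.846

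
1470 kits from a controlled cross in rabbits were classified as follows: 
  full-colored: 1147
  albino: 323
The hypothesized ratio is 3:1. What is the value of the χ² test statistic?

7.185

Expected counts for N = 1470 under a 3:1 ratio (total parts = 4):
  full-colored: 1470 × 3/4 = 1102.5
  albino: 1470 × 1/4 = 367.5
χ² = Σ (O − E)² / E
  full-colored: (1147 − 1102.5)² / 1102.5 = 1.7961
  albino: (323 − 367.5)² / 367.5 = 5.3884
χ² = 1.7961 + 5.3884 = 7.1845 ≈ 7.185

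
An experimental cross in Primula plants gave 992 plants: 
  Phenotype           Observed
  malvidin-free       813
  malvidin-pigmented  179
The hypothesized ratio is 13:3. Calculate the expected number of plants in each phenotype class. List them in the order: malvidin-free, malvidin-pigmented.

The 13:3 ratio has 16 parts, so with N = 992 the expected counts are:
  malvidin-free: 992 × 13/16 = 806
  malvidin-pigmented: 992 × 3/16 = 186

806, 186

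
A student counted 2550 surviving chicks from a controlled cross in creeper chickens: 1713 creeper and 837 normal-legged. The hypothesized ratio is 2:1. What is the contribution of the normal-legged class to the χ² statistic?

The 2:1 ratio has 3 parts, so with N = 2550 the expected counts are:
  creeper: 2550 × 2/3 = 1700
  normal-legged: 2550 × 1/3 = 850
Contribution of normal-legged: (837 − 850)² / 850 = 0.1988

0.199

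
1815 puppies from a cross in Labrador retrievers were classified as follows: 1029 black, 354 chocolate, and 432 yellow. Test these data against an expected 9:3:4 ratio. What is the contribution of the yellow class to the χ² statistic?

1.043

Expected counts for N = 1815 under a 9:3:4 ratio (total parts = 16):
  black: 1815 × 9/16 = 1020.9375
  chocolate: 1815 × 3/16 = 340.3125
  yellow: 1815 × 4/16 = 453.75
Contribution of yellow: (432 − 453.75)² / 453.75 = 1.0426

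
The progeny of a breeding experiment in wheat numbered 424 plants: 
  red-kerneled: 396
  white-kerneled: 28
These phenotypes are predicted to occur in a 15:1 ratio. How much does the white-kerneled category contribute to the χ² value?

0.085

Total ratio parts = 16. Expected numbers out of 424:
  red-kerneled: 424 × 15/16 = 397.5
  white-kerneled: 424 × 1/16 = 26.5
Contribution of white-kerneled: (28 − 26.5)² / 26.5 = 0.0849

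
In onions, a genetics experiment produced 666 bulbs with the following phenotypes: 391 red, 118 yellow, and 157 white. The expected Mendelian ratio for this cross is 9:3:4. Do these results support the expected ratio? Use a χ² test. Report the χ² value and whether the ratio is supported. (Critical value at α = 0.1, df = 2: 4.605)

Under the 9:3:4 hypothesis (Σ ratio = 16, N = 666):
  red: 666 × 9/16 = 374.625
  yellow: 666 × 3/16 = 124.875
  white: 666 × 4/16 = 166.5
χ² = Σ (O − E)² / E
  red: (391 − 374.625)² / 374.625 = 0.7158
  yellow: (118 − 124.875)² / 124.875 = 0.3785
  white: (157 − 166.5)² / 166.5 = 0.5420
χ² = 0.7158 + 0.3785 + 0.5420 = 1.6363 ≈ 1.636
Degrees of freedom = 3 − 1 = 2; critical value at α = 0.1 is 4.605.
Since 1.636 < 4.605, we fail to reject the null hypothesis — the data are consistent with the 9:3:4 ratio.

1.636; consistent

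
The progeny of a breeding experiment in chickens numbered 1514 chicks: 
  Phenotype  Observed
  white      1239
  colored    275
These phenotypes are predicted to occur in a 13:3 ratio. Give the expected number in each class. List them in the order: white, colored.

Expected counts for N = 1514 under a 13:3 ratio (total parts = 16):
  white: 1514 × 13/16 = 1230.125
  colored: 1514 × 3/16 = 283.875

1230.125, 283.875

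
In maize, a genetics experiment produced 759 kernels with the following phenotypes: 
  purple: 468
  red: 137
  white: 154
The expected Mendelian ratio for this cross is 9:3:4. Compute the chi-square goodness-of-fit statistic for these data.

Expected counts for N = 759 under a 9:3:4 ratio (total parts = 16):
  purple: 759 × 9/16 = 426.9375
  red: 759 × 3/16 = 142.3125
  white: 759 × 4/16 = 189.75
χ² = Σ (O − E)² / E
  purple: (468 − 426.9375)² / 426.9375 = 3.9494
  red: (137 − 142.3125)² / 142.3125 = 0.1983
  white: (154 − 189.75)² / 189.75 = 6.7355
χ² = 3.9494 + 0.1983 + 6.7355 = 10.8832 ≈ 10.883

10.883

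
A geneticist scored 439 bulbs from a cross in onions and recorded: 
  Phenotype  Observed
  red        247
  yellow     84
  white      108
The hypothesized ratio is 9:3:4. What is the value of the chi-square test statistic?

0.063

The 9:3:4 ratio has 16 parts, so with N = 439 the expected counts are:
  red: 439 × 9/16 = 246.9375
  yellow: 439 × 3/16 = 82.3125
  white: 439 × 4/16 = 109.75
χ² = Σ (O − E)² / E
  red: (247 − 246.9375)² / 246.9375 = 0.0000
  yellow: (84 − 82.3125)² / 82.3125 = 0.0346
  white: (108 − 109.75)² / 109.75 = 0.0279
χ² = 0.0000 + 0.0346 + 0.0279 = 0.0625 ≈ 0.063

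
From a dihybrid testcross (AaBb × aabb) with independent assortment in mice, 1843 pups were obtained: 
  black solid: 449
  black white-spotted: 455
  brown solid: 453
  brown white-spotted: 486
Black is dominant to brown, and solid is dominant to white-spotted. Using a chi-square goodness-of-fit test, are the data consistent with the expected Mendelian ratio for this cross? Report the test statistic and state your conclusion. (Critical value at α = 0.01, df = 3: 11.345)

A dihybrid testcross with independent assortment gives a 1:1:1:1 ratio.
Expected counts for N = 1843 under a 1:1:1:1 ratio (total parts = 4):
  black solid: 1843 × 1/4 = 460.75
  black white-spotted: 1843 × 1/4 = 460.75
  brown solid: 1843 × 1/4 = 460.75
  brown white-spotted: 1843 × 1/4 = 460.75
χ² = Σ (O − E)² / E
  black solid: (449 − 460.75)² / 460.75 = 0.2996
  black white-spotted: (455 − 460.75)² / 460.75 = 0.0718
  brown solid: (453 − 460.75)² / 460.75 = 0.1304
  brown white-spotted: (486 − 460.75)² / 460.75 = 1.3837
χ² = 0.2996 + 0.0718 + 0.1304 + 1.3837 = 1.8855 ≈ 1.886
Degrees of freedom = 4 − 1 = 3; critical value at α = 0.01 is 11.345.
Since 1.886 < 11.345, we fail to reject the null hypothesis — the data are consistent with the 1:1:1:1 ratio.

1.886; consistent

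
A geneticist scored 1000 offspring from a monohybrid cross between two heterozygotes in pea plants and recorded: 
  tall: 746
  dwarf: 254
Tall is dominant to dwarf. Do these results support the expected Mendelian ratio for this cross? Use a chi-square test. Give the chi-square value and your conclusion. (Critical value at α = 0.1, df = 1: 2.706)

For a monohybrid cross between heterozygotes with complete dominance, the expected phenotypic ratio is 3:1.
The 3:1 ratio has 4 parts, so with N = 1000 the expected counts are:
  tall: 1000 × 3/4 = 750
  dwarf: 1000 × 1/4 = 250
χ² = Σ (O − E)² / E
  tall: (746 − 750)² / 750 = 0.0213
  dwarf: (254 − 250)² / 250 = 0.0640
χ² = 0.0213 + 0.0640 = 0.0853 ≈ 0.085
Degrees of freedom = 2 − 1 = 1; critical value at α = 0.1 is 2.706.
Since 0.085 < 2.706, we fail to reject the null hypothesis — the data are consistent with the 3:1 ratio.

0.085; consistent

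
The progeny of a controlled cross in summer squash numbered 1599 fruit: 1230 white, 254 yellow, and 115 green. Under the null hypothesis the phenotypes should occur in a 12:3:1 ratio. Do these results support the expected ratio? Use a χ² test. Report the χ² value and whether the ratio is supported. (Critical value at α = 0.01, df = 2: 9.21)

10.059; not consistent

The 12:3:1 ratio has 16 parts, so with N = 1599 the expected counts are:
  white: 1599 × 12/16 = 1199.25
  yellow: 1599 × 3/16 = 299.8125
  green: 1599 × 1/16 = 99.9375
χ² = Σ (O − E)² / E
  white: (1230 − 1199.25)² / 1199.25 = 0.7885
  yellow: (254 − 299.8125)² / 299.8125 = 7.0003
  green: (115 − 99.9375)² / 99.9375 = 2.2702
χ² = 0.7885 + 7.0003 + 2.2702 = 10.059
Degrees of freedom = 3 − 1 = 2; critical value at α = 0.01 is 9.21.
Since 10.059 > 9.21, we reject the null hypothesis — the data do not fit the 12:3:1 ratio.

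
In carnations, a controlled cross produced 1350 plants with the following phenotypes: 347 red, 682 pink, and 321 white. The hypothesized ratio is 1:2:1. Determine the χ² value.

1.147

Under the 1:2:1 hypothesis (Σ ratio = 4, N = 1350):
  red: 1350 × 1/4 = 337.5
  pink: 1350 × 2/4 = 675
  white: 1350 × 1/4 = 337.5
χ² = Σ (O − E)² / E
  red: (347 − 337.5)² / 337.5 = 0.2674
  pink: (682 − 675)² / 675 = 0.0726
  white: (321 − 337.5)² / 337.5 = 0.8067
χ² = 0.2674 + 0.0726 + 0.8067 = 1.1467 ≈ 1.147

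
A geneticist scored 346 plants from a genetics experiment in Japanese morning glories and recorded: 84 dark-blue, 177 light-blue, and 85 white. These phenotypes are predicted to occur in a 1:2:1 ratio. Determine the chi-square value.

0.191

The 1:2:1 ratio has 4 parts, so with N = 346 the expected counts are:
  dark-blue: 346 × 1/4 = 86.5
  light-blue: 346 × 2/4 = 173
  white: 346 × 1/4 = 86.5
χ² = Σ (O − E)² / E
  dark-blue: (84 − 86.5)² / 86.5 = 0.0723
  light-blue: (177 − 173)² / 173 = 0.0925
  white: (85 − 86.5)² / 86.5 = 0.0260
χ² = 0.0723 + 0.0925 + 0.0260 = 0.1908 ≈ 0.191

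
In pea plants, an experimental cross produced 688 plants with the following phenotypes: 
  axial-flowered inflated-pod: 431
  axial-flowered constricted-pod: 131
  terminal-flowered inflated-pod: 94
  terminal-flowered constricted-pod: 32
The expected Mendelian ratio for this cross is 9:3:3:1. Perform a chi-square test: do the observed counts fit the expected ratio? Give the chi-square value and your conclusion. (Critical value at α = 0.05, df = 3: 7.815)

17.344; not consistent

Expected counts for N = 688 under a 9:3:3:1 ratio (total parts = 16):
  axial-flowered inflated-pod: 688 × 9/16 = 387
  axial-flowered constricted-pod: 688 × 3/16 = 129
  terminal-flowered inflated-pod: 688 × 3/16 = 129
  terminal-flowered constricted-pod: 688 × 1/16 = 43
χ² = Σ (O − E)² / E
  axial-flowered inflated-pod: (431 − 387)² / 387 = 5.0026
  axial-flowered constricted-pod: (131 − 129)² / 129 = 0.0310
  terminal-flowered inflated-pod: (94 − 129)² / 129 = 9.4961
  terminal-flowered constricted-pod: (32 − 43)² / 43 = 2.8140
χ² = 5.0026 + 0.0310 + 9.4961 + 2.8140 = 17.3437 ≈ 17.344
Degrees of freedom = 4 − 1 = 3; critical value at α = 0.05 is 7.815.
Since 17.344 > 7.815, we reject the null hypothesis — the data do not fit the 9:3:3:1 ratio.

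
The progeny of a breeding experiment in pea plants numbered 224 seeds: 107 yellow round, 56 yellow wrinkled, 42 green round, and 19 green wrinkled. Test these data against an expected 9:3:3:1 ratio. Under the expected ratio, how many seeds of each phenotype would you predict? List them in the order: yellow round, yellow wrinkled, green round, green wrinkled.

126, 42, 42, 14

Expected counts for N = 224 under a 9:3:3:1 ratio (total parts = 16):
  yellow round: 224 × 9/16 = 126
  yellow wrinkled: 224 × 3/16 = 42
  green round: 224 × 3/16 = 42
  green wrinkled: 224 × 1/16 = 14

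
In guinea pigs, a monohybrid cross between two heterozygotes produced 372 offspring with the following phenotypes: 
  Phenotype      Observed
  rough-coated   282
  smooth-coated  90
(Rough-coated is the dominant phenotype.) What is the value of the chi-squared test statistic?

For a monohybrid cross between heterozygotes with complete dominance, the expected phenotypic ratio is 3:1.
The 3:1 ratio has 4 parts, so with N = 372 the expected counts are:
  rough-coated: 372 × 3/4 = 279
  smooth-coated: 372 × 1/4 = 93
χ² = Σ (O − E)² / E
  rough-coated: (282 − 279)² / 279 = 0.0323
  smooth-coated: (90 − 93)² / 93 = 0.0968
χ² = 0.0323 + 0.0968 = 0.1291 ≈ 0.129

0.129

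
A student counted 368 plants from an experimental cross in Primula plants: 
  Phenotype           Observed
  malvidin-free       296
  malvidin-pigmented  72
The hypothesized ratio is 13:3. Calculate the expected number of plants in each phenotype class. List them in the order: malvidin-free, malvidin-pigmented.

The 13:3 ratio has 16 parts, so with N = 368 the expected counts are:
  malvidin-free: 368 × 13/16 = 299
  malvidin-pigmented: 368 × 3/16 = 69

299, 69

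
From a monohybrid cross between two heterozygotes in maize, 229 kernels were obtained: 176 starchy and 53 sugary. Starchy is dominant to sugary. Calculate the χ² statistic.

For a monohybrid cross between heterozygotes with complete dominance, the expected phenotypic ratio is 3:1.
Total ratio parts = 4. Expected numbers out of 229:
  starchy: 229 × 3/4 = 171.75
  sugary: 229 × 1/4 = 57.25
χ² = Σ (O − E)² / E
  starchy: (176 − 171.75)² / 171.75 = 0.1052
  sugary: (53 − 57.25)² / 57.25 = 0.3155
χ² = 0.1052 + 0.3155 = 0.4207 ≈ 0.421

0.421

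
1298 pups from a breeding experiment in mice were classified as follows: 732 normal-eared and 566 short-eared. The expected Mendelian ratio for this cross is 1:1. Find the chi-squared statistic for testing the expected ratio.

Total ratio parts = 2. Expected numbers out of 1298:
  normal-eared: 1298 × 1/2 = 649
  short-eared: 1298 × 1/2 = 649
χ² = Σ (O − E)² / E
  normal-eared: (732 − 649)² / 649 = 10.6148
  short-eared: (566 − 649)² / 649 = 10.6148
χ² = 10.6148 + 10.6148 = 21.2296 ≈ 21.230

21.230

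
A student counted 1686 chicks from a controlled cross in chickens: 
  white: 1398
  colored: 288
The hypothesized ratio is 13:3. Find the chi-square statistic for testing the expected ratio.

3.080

The 13:3 ratio has 16 parts, so with N = 1686 the expected counts are:
  white: 1686 × 13/16 = 1369.875
  colored: 1686 × 3/16 = 316.125
χ² = Σ (O − E)² / E
  white: (1398 − 1369.875)² / 1369.875 = 0.5774
  colored: (288 − 316.125)² / 316.125 = 2.5022
χ² = 0.5774 + 2.5022 = 3.0796 ≈ 3.080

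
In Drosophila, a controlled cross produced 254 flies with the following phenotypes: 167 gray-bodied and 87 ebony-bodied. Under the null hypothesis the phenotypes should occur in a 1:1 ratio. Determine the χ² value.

25.197

Total ratio parts = 2. Expected numbers out of 254:
  gray-bodied: 254 × 1/2 = 127
  ebony-bodied: 254 × 1/2 = 127
χ² = Σ (O − E)² / E
  gray-bodied: (167 − 127)² / 127 = 12.5984
  ebony-bodied: (87 − 127)² / 127 = 12.5984
χ² = 12.5984 + 12.5984 = 25.1968 ≈ 25.197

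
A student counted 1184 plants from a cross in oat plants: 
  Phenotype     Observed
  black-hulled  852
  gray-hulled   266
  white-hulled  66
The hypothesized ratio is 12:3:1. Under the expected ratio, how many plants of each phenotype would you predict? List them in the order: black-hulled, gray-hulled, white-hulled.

888, 222, 74

The 12:3:1 ratio has 16 parts, so with N = 1184 the expected counts are:
  black-hulled: 1184 × 12/16 = 888
  gray-hulled: 1184 × 3/16 = 222
  white-hulled: 1184 × 1/16 = 74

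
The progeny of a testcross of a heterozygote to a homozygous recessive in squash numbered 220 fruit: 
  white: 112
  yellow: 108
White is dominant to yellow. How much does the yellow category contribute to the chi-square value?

A testcross of a heterozygote (Aa × aa) gives a 1:1 phenotypic ratio.
Expected counts for N = 220 under a 1:1 ratio (total parts = 2):
  white: 220 × 1/2 = 110
  yellow: 220 × 1/2 = 110
Contribution of yellow: (108 − 110)² / 110 = 0.0364

0.036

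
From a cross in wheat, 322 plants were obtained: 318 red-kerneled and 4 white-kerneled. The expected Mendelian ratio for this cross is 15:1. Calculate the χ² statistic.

Expected counts for N = 322 under a 15:1 ratio (total parts = 16):
  red-kerneled: 322 × 15/16 = 301.875
  white-kerneled: 322 × 1/16 = 20.125
χ² = Σ (O − E)² / E
  red-kerneled: (318 − 301.875)² / 301.875 = 0.8613
  white-kerneled: (4 − 20.125)² / 20.125 = 12.9200
χ² = 0.8613 + 12.9200 = 13.7813 ≈ 13.781

13.781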